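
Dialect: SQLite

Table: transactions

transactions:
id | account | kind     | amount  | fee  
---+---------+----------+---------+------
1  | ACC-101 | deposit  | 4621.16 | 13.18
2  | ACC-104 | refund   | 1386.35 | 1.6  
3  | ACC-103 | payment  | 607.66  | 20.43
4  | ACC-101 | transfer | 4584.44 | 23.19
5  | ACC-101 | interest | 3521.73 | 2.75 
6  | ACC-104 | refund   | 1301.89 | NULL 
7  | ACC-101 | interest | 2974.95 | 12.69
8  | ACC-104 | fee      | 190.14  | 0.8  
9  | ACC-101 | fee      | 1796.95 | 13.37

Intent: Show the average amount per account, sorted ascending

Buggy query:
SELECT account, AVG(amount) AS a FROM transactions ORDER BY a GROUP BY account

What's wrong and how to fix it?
Bug: GROUP BY must precede ORDER BY

Fix: Move ORDER BY to the end, after GROUP BY

Corrected query:
SELECT account, AVG(amount) AS a FROM transactions GROUP BY account ORDER BY a

Result:
account | a       
--------+---------
ACC-103 | 607.66  
ACC-104 | 959.46  
ACC-101 | 3499.846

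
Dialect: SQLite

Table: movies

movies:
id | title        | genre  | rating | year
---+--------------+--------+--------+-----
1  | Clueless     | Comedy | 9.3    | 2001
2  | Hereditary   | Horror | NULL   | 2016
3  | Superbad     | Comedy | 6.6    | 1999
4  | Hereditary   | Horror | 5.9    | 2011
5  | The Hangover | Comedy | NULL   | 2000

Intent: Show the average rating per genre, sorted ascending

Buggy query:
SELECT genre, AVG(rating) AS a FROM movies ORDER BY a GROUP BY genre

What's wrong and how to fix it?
Bug: GROUP BY must precede ORDER BY

Fix: Move ORDER BY to the end, after GROUP BY

Corrected query:
SELECT genre, AVG(rating) AS a FROM movies GROUP BY genre ORDER BY a

Result:
genre  | a   
-------+-----
Horror | 5.9 
Comedy | 7.95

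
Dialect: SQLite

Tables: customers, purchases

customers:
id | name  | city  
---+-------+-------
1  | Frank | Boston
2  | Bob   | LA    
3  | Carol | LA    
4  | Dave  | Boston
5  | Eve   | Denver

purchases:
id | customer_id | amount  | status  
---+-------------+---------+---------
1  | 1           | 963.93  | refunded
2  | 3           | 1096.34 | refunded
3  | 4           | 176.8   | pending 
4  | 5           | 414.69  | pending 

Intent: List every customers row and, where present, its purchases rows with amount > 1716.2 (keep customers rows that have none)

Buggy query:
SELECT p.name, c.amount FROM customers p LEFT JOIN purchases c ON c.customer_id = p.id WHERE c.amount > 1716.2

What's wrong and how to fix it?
Bug: A WHERE condition on the right-hand table after LEFT JOIN drops unmatched parents

Fix: Put 'c.amount > 1716.2' in the JOIN's ON clause instead of WHERE

Corrected query:
SELECT p.name, c.amount FROM customers p LEFT JOIN purchases c ON c.customer_id = p.id AND c.amount > 1716.2

Result:
name  | amount
------+-------
Frank | NULL  
Bob   | NULL  
Carol | NULL  
Dave  | NULL  
Eve   | NULL  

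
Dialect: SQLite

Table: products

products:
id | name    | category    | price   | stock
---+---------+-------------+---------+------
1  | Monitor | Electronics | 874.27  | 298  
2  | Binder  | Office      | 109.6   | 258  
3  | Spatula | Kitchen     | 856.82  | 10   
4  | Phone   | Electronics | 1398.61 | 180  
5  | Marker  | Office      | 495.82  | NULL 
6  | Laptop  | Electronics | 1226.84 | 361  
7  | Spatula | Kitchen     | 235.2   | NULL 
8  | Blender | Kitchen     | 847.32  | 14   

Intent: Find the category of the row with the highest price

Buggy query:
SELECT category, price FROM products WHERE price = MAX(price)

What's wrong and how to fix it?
Bug: WHERE is evaluated per row; an aggregate over the whole table isn't defined there

Fix: Wrap MAX in a scalar subquery so WHERE compares against a single value

Corrected query:
SELECT category, price FROM products WHERE price = (SELECT MAX(price) FROM products)

Result:
category    | price  
------------+--------
Electronics | 1398.61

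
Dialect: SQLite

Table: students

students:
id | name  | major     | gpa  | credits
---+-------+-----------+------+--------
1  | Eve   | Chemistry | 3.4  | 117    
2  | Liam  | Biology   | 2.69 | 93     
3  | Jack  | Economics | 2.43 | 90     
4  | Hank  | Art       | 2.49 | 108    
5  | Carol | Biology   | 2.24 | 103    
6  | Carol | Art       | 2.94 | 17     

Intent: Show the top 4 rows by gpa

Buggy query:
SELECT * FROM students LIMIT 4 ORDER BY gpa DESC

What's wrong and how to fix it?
Bug: LIMIT must come after ORDER BY

Fix: Swap the clauses: ORDER BY first, then LIMIT

Corrected query:
SELECT * FROM students ORDER BY gpa DESC LIMIT 4

Result:
id | name  | major     | gpa  | credits
---+-------+-----------+------+--------
1  | Eve   | Chemistry | 3.4  | 117    
6  | Carol | Art       | 2.94 | 17     
2  | Liam  | Biology   | 2.69 | 93     
4  | Hank  | Art       | 2.49 | 108    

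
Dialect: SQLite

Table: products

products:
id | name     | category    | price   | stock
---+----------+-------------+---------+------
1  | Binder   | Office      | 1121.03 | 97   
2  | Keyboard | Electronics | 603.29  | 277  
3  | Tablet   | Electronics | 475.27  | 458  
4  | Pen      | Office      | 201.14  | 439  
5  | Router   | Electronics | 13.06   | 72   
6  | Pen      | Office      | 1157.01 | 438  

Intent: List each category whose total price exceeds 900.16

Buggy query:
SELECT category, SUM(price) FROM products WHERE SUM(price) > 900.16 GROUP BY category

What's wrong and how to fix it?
Bug: Aggregate functions cannot appear in a WHERE clause

Fix: Move the aggregate condition to a HAVING clause

Corrected query:
SELECT category, SUM(price) FROM products GROUP BY category HAVING SUM(price) > 900.16

Result:
category    | SUM(price)
------------+-----------
Electronics | 1091.62   
Office      | 2479.18   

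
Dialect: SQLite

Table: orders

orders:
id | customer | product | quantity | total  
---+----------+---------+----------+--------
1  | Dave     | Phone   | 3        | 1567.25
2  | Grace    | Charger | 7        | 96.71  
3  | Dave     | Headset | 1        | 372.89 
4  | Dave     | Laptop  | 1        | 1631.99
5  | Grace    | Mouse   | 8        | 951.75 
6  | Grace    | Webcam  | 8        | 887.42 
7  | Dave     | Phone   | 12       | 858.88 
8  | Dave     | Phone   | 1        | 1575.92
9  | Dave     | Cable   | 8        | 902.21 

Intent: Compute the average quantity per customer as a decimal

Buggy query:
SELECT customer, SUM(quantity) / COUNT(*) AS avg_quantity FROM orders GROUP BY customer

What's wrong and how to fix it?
Bug: SUM(quantity) and COUNT(*) are both integers; the division truncates the fractional part

Fix: Multiply by 1.0 (or CAST to REAL) to force floating-point division

Corrected query:
SELECT customer, SUM(quantity) * 1.0 / COUNT(*) AS avg_quantity FROM orders GROUP BY customer

Result:
customer | avg_quantity
---------+-------------
Dave     | 4.333333    
Grace    | 7.666667    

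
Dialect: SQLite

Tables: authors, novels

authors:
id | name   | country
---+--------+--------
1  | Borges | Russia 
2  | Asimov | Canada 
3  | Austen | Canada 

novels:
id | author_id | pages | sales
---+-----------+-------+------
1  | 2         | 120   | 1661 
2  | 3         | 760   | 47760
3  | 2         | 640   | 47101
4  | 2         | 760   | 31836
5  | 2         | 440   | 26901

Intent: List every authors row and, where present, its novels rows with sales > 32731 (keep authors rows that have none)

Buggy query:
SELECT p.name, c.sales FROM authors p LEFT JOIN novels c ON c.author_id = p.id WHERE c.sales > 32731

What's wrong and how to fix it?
Bug: A WHERE condition on the right-hand table after LEFT JOIN drops unmatched parents

Fix: Put 'c.sales > 32731' in the JOIN's ON clause instead of WHERE

Corrected query:
SELECT p.name, c.sales FROM authors p LEFT JOIN novels c ON c.author_id = p.id AND c.sales > 32731

Result:
name   | sales
-------+------
Borges | NULL 
Asimov | 47101
Austen | 47760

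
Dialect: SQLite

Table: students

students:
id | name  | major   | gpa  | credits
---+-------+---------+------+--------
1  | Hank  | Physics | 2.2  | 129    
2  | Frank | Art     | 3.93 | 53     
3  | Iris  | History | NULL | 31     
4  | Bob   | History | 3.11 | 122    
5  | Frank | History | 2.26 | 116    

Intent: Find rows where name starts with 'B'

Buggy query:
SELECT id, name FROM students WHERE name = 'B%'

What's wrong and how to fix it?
Bug: Wildcards only work with LIKE; '=' treats '%' as a literal character

Fix: Replace '=' with LIKE so 'B%' is treated as a pattern

Corrected query:
SELECT id, name FROM students WHERE name LIKE 'B%'

Result:
id | name
---+-----
4  | Bob 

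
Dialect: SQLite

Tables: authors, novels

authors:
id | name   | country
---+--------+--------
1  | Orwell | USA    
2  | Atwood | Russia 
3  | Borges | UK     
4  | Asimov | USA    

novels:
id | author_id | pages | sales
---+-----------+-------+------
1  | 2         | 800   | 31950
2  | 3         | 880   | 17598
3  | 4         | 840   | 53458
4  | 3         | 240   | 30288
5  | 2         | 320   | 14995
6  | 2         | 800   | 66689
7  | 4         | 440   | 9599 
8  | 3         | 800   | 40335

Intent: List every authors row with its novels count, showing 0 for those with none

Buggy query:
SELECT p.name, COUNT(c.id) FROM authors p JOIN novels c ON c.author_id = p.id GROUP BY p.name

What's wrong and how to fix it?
Bug: INNER JOIN drops authors rows that have no matching novels rows

Fix: Switch to LEFT JOIN to retain unmatched parent rows

Corrected query:
SELECT p.name, COUNT(c.id) FROM authors p LEFT JOIN novels c ON c.author_id = p.id GROUP BY p.name

Result:
name   | COUNT(c.id)
-------+------------
Asimov | 2          
Atwood | 3          
Borges | 3          
Orwell | 0          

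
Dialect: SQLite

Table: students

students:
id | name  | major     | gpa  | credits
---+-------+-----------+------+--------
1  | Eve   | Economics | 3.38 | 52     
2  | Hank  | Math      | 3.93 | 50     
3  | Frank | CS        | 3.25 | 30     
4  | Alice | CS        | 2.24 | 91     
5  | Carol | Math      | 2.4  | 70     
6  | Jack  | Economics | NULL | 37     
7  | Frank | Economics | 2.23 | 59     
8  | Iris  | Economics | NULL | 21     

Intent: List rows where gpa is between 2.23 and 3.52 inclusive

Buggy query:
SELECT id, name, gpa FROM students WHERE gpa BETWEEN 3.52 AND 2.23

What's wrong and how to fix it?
Bug: The bounds are reversed; BETWEEN a AND b requires a <= b to match anything

Fix: Write BETWEEN 2.23 AND 3.52

Corrected query:
SELECT id, name, gpa FROM students WHERE gpa BETWEEN 2.23 AND 3.52

Result:
id | name  | gpa 
---+-------+-----
1  | Eve   | 3.38
3  | Frank | 3.25
4  | Alice | 2.24
5  | Carol | 2.4 
7  | Frank | 2.23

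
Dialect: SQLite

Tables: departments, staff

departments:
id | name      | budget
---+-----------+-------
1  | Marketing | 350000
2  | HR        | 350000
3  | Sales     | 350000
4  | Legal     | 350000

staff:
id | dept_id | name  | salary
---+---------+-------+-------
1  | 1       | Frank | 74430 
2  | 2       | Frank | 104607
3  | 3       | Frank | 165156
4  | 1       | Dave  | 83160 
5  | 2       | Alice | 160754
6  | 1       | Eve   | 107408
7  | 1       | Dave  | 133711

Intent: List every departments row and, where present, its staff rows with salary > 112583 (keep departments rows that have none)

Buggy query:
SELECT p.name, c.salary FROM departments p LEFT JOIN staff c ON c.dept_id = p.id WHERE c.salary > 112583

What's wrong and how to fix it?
Bug: Filtering c.salary in WHERE discards the NULL rows produced by LEFT JOIN, turning it into an inner join

Fix: Put 'c.salary > 112583' in the JOIN's ON clause instead of WHERE

Corrected query:
SELECT p.name, c.salary FROM departments p LEFT JOIN staff c ON c.dept_id = p.id AND c.salary > 112583

Result:
name      | salary
----------+-------
Marketing | 133711
HR        | 160754
Sales     | 165156
Legal     | NULL  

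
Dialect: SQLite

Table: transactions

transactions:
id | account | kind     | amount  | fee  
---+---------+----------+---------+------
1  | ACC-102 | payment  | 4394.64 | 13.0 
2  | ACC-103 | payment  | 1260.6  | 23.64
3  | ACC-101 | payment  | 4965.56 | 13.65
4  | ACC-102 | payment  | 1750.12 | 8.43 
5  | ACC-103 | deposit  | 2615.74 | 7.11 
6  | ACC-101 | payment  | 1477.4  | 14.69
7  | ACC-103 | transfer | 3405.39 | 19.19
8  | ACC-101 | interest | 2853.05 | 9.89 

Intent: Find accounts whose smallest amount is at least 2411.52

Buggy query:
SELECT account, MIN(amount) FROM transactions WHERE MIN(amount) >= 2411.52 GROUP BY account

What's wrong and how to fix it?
Bug: MIN() in WHERE is a misuse of aggregate

Fix: Use HAVING for the per-group MIN condition

Corrected query:
SELECT account, MIN(amount) FROM transactions GROUP BY account HAVING MIN(amount) >= 2411.52

Result:
(no rows)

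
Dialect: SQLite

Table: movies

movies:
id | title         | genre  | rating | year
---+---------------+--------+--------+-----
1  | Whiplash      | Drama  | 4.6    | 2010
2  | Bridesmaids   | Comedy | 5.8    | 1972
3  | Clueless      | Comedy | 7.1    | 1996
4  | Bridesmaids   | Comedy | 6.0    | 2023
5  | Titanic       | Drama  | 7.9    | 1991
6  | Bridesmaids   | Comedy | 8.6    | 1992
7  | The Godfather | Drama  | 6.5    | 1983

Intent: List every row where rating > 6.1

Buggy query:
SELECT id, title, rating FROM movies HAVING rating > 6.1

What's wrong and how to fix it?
Bug: This is a non-aggregate query (no GROUP BY, no aggregates), so in SQLite the HAVING clause is invalid here; a row-level condition belongs in WHERE

Fix: Replace HAVING with WHERE since the condition applies to individual rows

Corrected query:
SELECT id, title, rating FROM movies WHERE rating > 6.1

Result:
id | title         | rating
---+---------------+-------
3  | Clueless      | 7.1   
5  | Titanic       | 7.9   
6  | Bridesmaids   | 8.6   
7  | The Godfather | 6.5   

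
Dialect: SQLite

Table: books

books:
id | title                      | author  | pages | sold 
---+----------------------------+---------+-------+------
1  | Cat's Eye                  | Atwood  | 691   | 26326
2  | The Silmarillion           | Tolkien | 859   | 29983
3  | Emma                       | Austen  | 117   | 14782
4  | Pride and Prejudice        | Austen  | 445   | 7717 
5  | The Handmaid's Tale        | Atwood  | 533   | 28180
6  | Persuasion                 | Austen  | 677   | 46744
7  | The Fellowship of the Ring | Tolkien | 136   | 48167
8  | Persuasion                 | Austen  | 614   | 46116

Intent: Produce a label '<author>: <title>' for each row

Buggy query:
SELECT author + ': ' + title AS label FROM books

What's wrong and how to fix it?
Bug: '+' is numeric addition; on text columns SQLite converts them to 0 instead of concatenating

Fix: Use the || operator for string concatenation

Corrected query:
SELECT author || ': ' || title AS label FROM books

Result:
label                              
-----------------------------------
Atwood: Cat's Eye                  
Tolkien: The Silmarillion          
Austen: Emma                       
Austen: Pride and Prejudice        
Atwood: The Handmaid's Tale        
Austen: Persuasion                 
Tolkien: The Fellowship of the Ring
Austen: Persuasion                 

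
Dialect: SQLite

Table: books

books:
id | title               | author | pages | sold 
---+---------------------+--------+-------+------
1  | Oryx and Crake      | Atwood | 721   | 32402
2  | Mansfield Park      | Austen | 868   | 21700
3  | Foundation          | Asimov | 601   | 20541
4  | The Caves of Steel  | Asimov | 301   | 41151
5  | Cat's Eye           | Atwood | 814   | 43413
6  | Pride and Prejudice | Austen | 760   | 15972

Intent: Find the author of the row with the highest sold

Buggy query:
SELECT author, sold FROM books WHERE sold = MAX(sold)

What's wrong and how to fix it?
Bug: MAX(sold) is an aggregate and cannot be used directly in WHERE

Fix: Wrap MAX in a scalar subquery so WHERE compares against a single value

Corrected query:
SELECT author, sold FROM books WHERE sold = (SELECT MAX(sold) FROM books)

Result:
author | sold 
-------+------
Atwood | 43413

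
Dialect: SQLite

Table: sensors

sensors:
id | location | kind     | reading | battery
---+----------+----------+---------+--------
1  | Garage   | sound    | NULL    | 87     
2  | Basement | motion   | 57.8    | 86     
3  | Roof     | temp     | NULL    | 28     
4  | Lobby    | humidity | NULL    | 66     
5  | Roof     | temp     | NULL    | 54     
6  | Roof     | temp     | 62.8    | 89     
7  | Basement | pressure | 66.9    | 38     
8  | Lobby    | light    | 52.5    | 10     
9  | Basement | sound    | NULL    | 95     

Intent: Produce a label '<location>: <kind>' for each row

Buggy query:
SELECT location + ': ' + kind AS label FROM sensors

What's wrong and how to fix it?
Bug: '+' is numeric addition; on text columns SQLite converts them to 0 instead of concatenating

Fix: Use the || operator for string concatenation

Corrected query:
SELECT location || ': ' || kind AS label FROM sensors

Result:
label             
------------------
Garage: sound     
Basement: motion  
Roof: temp        
Lobby: humidity   
Roof: temp        
Roof: temp        
Basement: pressure
Lobby: light      
Basement: sound   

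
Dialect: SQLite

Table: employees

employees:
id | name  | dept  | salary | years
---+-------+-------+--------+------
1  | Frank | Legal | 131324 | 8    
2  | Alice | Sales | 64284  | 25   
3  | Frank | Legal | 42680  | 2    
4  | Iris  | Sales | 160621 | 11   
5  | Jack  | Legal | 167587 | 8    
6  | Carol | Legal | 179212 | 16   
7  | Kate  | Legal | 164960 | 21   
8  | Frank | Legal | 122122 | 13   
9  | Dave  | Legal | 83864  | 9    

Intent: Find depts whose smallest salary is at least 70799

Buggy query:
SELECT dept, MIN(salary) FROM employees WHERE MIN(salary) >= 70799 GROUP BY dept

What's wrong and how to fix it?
Bug: MIN() in WHERE is a misuse of aggregate

Fix: Use HAVING for the per-group MIN condition

Corrected query:
SELECT dept, MIN(salary) FROM employees GROUP BY dept HAVING MIN(salary) >= 70799

Result:
(no rows)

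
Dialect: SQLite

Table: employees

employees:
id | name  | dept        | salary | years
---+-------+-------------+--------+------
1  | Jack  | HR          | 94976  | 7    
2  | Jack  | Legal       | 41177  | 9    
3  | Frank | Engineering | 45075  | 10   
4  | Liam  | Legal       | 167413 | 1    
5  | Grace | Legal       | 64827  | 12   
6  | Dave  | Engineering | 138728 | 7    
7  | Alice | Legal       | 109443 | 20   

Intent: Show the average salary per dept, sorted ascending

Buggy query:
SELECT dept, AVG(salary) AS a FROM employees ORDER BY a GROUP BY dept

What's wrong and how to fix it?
Bug: ORDER BY appears before GROUP BY; SQL clause order requires GROUP BY first

Fix: Reorder: SELECT … FROM … GROUP BY … ORDER BY …

Corrected query:
SELECT dept, AVG(salary) AS a FROM employees GROUP BY dept ORDER BY a

Result:
dept        | a      
------------+--------
Engineering | 91901.5
HR          | 94976  
Legal       | 95715  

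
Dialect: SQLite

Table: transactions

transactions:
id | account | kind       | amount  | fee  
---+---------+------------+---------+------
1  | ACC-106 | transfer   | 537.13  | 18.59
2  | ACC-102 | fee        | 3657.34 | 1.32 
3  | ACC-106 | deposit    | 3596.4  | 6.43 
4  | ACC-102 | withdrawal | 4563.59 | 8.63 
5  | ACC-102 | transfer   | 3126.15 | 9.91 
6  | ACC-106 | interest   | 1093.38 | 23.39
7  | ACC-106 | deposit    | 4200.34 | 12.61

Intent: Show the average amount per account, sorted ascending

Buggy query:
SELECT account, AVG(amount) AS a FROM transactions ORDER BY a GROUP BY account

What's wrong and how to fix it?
Bug: GROUP BY must precede ORDER BY

Fix: Reorder: SELECT … FROM … GROUP BY … ORDER BY …

Corrected query:
SELECT account, AVG(amount) AS a FROM transactions GROUP BY account ORDER BY a

Result:
account | a        
--------+----------
ACC-106 | 2356.8125
ACC-102 | 3782.36  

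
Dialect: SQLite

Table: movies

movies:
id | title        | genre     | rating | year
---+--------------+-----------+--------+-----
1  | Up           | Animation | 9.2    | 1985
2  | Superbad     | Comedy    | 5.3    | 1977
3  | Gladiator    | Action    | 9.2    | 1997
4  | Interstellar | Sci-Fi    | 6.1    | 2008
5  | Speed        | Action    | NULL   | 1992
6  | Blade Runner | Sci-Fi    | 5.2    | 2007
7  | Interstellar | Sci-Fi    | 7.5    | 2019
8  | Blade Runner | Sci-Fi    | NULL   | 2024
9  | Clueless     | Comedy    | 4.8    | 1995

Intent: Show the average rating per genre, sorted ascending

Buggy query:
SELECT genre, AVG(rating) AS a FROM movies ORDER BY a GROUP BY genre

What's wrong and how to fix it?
Bug: GROUP BY must precede ORDER BY

Fix: Move ORDER BY to the end, after GROUP BY

Corrected query:
SELECT genre, AVG(rating) AS a FROM movies GROUP BY genre ORDER BY a

Result:
genre     | a       
----------+---------
Comedy    | 5.05    
Sci-Fi    | 6.266667
Action    | 9.2     
Animation | 9.2     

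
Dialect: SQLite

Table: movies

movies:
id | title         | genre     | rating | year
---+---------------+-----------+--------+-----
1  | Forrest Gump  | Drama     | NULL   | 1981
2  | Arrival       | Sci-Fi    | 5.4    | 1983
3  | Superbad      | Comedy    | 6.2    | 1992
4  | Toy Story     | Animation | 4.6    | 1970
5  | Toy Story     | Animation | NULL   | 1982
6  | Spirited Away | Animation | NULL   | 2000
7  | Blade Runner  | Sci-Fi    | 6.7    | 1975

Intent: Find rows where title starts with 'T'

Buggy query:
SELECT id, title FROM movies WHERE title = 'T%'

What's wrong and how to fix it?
Bug: Wildcards only work with LIKE; '=' treats '%' as a literal character

Fix: Replace '=' with LIKE so 'T%' is treated as a pattern

Corrected query:
SELECT id, title FROM movies WHERE title LIKE 'T%'

Result:
id | title    
---+----------
4  | Toy Story
5  | Toy Story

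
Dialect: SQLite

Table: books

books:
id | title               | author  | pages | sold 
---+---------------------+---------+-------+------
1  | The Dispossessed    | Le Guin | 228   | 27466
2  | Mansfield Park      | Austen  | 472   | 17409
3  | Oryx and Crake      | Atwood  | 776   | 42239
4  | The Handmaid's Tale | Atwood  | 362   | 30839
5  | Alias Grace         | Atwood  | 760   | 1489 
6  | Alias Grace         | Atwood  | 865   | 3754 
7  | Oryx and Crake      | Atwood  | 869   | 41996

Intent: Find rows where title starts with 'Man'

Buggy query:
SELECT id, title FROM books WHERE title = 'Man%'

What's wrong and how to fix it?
Bug: Wildcards only work with LIKE; '=' treats '%' as a literal character

Fix: Replace '=' with LIKE so 'Man%' is treated as a pattern

Corrected query:
SELECT id, title FROM books WHERE title LIKE 'Man%'

Result:
id | title         
---+---------------
2  | Mansfield Park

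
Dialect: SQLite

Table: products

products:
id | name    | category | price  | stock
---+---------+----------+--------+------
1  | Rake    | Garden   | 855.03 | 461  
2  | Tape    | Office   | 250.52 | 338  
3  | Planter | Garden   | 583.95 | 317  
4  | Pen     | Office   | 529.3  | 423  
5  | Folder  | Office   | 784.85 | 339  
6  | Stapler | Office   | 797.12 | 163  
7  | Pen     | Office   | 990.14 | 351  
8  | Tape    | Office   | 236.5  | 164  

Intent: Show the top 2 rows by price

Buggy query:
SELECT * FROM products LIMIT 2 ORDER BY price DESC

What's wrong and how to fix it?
Bug: ORDER BY cannot follow LIMIT; LIMIT is the final clause

Fix: Swap the clauses: ORDER BY first, then LIMIT

Corrected query:
SELECT * FROM products ORDER BY price DESC LIMIT 2

Result:
id | name | category | price  | stock
---+------+----------+--------+------
7  | Pen  | Office   | 990.14 | 351  
1  | Rake | Garden   | 855.03 | 461  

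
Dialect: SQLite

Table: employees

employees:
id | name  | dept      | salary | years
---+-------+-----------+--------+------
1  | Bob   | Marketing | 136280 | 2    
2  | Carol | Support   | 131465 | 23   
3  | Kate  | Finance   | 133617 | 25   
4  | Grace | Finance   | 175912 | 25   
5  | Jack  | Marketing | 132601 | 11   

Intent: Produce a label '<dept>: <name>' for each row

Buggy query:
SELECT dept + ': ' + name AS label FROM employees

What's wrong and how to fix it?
Bug: SQLite uses || for string concatenation; + coerces text to numbers (yielding 0)

Fix: Replace + with || to concatenate text

Corrected query:
SELECT dept || ': ' || name AS label FROM employees

Result:
label          
---------------
Marketing: Bob 
Support: Carol 
Finance: Kate  
Finance: Grace 
Marketing: Jack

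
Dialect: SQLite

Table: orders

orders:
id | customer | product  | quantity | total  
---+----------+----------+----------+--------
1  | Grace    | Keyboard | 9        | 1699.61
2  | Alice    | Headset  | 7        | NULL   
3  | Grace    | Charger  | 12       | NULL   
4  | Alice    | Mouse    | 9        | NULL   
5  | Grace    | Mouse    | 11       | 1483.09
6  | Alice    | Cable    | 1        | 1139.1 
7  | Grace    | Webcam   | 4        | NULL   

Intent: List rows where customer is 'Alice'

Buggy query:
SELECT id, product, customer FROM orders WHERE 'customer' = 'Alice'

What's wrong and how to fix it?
Bug: Single quotes denote string literals in SQL; the column name is being compared as a constant string

Fix: Remove the quotes around the column name (or use double quotes for an identifier)

Corrected query:
SELECT id, product, customer FROM orders WHERE customer = 'Alice'

Result:
id | product | customer
---+---------+---------
2  | Headset | Alice   
4  | Mouse   | Alice   
6  | Cable   | Alice   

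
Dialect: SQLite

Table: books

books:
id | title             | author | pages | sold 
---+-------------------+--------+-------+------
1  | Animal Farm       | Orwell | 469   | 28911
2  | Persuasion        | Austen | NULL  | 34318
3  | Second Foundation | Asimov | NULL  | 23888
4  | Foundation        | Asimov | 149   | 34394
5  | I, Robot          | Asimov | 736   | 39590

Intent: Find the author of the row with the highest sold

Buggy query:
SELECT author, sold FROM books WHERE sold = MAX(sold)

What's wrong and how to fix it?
Bug: MAX(sold) is an aggregate and cannot be used directly in WHERE

Fix: Use a subquery: WHERE sold = (SELECT MAX(sold) FROM books)

Corrected query:
SELECT author, sold FROM books WHERE sold = (SELECT MAX(sold) FROM books)

Result:
author | sold 
-------+------
Asimov | 39590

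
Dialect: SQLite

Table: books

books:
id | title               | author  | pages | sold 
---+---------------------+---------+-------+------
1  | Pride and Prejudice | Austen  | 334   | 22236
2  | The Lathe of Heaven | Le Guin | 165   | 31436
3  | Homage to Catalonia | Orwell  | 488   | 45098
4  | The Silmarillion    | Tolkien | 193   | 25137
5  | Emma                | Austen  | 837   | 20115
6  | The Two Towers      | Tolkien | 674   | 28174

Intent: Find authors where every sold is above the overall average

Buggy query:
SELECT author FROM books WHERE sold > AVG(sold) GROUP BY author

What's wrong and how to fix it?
Bug: AVG() is an aggregate; it can't sit directly in WHERE

Fix: Compute the overall average in a scalar subquery and compare each group's MIN against it in HAVING

Corrected query:
SELECT author FROM books GROUP BY author HAVING MIN(sold) > (SELECT AVG(sold) FROM books)

Result:
author 
-------
Le Guin
Orwell 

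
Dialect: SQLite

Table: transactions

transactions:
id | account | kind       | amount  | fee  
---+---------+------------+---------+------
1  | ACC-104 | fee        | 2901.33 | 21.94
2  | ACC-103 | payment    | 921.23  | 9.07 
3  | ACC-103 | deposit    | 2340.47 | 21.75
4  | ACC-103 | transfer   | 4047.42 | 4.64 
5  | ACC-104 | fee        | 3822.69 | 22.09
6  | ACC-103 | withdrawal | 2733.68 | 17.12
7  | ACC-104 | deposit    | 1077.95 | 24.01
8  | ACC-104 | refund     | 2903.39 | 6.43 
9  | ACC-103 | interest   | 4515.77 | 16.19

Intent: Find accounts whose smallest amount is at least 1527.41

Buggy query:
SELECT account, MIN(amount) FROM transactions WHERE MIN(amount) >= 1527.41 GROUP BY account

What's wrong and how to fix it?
Bug: Aggregates like MIN are computed per group after WHERE runs

Fix: Replace WHERE with HAVING after the GROUP BY

Corrected query:
SELECT account, MIN(amount) FROM transactions GROUP BY account HAVING MIN(amount) >= 1527.41

Result:
(no rows)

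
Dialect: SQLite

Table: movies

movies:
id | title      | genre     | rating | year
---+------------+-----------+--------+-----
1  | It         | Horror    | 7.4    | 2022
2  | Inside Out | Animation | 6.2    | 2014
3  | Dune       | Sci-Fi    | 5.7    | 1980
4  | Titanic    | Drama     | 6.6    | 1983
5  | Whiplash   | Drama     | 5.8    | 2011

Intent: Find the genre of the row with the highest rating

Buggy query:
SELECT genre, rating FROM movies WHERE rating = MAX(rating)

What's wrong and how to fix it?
Bug: MAX(rating) is an aggregate and cannot be used directly in WHERE

Fix: Use a subquery: WHERE rating = (SELECT MAX(rating) FROM movies)

Corrected query:
SELECT genre, rating FROM movies WHERE rating = (SELECT MAX(rating) FROM movies)

Result:
genre  | rating
-------+-------
Horror | 7.4   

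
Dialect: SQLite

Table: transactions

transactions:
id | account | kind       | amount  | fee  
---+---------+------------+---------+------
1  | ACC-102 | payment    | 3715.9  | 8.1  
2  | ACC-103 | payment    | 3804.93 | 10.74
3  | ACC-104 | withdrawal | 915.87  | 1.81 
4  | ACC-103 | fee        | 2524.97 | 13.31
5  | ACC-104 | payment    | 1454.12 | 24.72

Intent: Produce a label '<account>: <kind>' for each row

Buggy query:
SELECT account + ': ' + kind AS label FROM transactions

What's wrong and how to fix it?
Bug: '+' is numeric addition; on text columns SQLite converts them to 0 instead of concatenating

Fix: Replace + with || to concatenate text

Corrected query:
SELECT account || ': ' || kind AS label FROM transactions

Result:
label              
-------------------
ACC-102: payment   
ACC-103: payment   
ACC-104: withdrawal
ACC-103: fee       
ACC-104: payment   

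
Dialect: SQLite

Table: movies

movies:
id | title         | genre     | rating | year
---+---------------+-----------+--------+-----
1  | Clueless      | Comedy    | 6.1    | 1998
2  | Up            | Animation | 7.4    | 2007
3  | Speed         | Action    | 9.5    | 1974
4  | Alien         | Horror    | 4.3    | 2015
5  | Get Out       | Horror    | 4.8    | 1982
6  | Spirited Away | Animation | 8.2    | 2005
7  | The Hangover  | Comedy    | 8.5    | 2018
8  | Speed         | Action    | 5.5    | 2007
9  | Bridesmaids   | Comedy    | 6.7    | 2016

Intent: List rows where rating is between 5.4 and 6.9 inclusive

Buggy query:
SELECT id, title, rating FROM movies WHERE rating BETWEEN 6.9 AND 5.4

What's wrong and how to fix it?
Bug: The bounds are reversed; BETWEEN a AND b requires a <= b to match anything

Fix: Swap the bounds so the smaller value comes first

Corrected query:
SELECT id, title, rating FROM movies WHERE rating BETWEEN 5.4 AND 6.9

Result:
id | title       | rating
---+-------------+-------
1  | Clueless    | 6.1   
8  | Speed       | 5.5   
9  | Bridesmaids | 6.7   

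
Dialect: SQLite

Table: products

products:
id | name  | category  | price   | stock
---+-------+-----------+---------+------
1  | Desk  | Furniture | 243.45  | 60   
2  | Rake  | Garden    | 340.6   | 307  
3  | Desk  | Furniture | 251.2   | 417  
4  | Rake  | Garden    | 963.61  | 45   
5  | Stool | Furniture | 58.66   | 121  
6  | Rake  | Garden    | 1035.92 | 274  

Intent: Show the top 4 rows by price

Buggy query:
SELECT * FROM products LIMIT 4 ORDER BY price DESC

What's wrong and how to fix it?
Bug: LIMIT must come after ORDER BY

Fix: Swap the clauses: ORDER BY first, then LIMIT

Corrected query:
SELECT * FROM products ORDER BY price DESC LIMIT 4

Result:
id | name | category  | price   | stock
---+------+-----------+---------+------
6  | Rake | Garden    | 1035.92 | 274  
4  | Rake | Garden    | 963.61  | 45   
2  | Rake | Garden    | 340.6   | 307  
3  | Desk | Furniture | 251.2   | 417  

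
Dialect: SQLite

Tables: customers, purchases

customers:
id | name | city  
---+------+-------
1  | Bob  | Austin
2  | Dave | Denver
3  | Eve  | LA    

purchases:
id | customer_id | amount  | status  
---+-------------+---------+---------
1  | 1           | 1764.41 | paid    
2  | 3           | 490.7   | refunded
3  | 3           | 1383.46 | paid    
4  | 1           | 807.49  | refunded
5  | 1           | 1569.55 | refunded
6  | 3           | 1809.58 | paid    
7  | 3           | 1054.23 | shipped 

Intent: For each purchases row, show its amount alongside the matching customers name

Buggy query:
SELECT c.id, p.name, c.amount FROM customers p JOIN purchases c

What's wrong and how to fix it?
Bug: JOIN with no ON clause produces a cartesian product; every purchases row pairs with every customers row

Fix: Specify the join condition linking the foreign key to the parent id

Corrected query:
SELECT c.id, p.name, c.amount FROM customers p JOIN purchases c ON c.customer_id = p.id

Result:
id | name | amount 
---+------+--------
1  | Bob  | 1764.41
2  | Eve  | 490.7  
3  | Eve  | 1383.46
4  | Bob  | 807.49 
5  | Bob  | 1569.55
6  | Eve  | 1809.58
7  | Eve  | 1054.23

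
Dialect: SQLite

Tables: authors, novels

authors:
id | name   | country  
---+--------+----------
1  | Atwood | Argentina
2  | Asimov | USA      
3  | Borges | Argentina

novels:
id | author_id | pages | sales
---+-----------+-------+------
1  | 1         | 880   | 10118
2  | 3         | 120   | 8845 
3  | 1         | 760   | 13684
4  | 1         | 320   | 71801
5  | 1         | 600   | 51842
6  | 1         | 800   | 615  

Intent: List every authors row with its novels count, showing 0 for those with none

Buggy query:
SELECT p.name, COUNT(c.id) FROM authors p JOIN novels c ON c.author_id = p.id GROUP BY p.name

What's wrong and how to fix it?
Bug: INNER JOIN drops authors rows that have no matching novels rows

Fix: Use LEFT JOIN so parents without children still appear (COUNT(c.id) gives 0)

Corrected query:
SELECT p.name, COUNT(c.id) FROM authors p LEFT JOIN novels c ON c.author_id = p.id GROUP BY p.name

Result:
name   | COUNT(c.id)
-------+------------
Asimov | 0          
Atwood | 5          
Borges | 1          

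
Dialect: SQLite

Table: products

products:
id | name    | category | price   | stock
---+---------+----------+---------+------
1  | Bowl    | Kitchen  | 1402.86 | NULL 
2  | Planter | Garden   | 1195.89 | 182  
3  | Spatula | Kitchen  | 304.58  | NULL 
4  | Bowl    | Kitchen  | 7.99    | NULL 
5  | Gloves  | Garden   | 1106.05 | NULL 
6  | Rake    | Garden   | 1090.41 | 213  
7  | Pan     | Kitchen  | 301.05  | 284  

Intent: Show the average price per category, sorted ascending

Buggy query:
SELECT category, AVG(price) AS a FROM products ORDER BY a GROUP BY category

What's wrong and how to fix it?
Bug: GROUP BY must precede ORDER BY

Fix: Reorder: SELECT … FROM … GROUP BY … ORDER BY …

Corrected query:
SELECT category, AVG(price) AS a FROM products GROUP BY category ORDER BY a

Result:
category | a          
---------+------------
Kitchen  | 504.12     
Garden   | 1130.783333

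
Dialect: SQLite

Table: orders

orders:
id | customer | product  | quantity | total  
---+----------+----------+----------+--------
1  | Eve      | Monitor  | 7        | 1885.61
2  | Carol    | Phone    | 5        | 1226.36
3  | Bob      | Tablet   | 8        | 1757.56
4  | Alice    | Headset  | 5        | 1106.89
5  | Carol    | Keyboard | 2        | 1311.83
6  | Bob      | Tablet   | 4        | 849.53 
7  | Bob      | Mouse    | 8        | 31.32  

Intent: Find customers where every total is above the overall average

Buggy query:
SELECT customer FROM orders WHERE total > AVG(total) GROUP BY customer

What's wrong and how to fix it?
Bug: WHERE evaluates per row before aggregation, so AVG() is unavailable

Fix: Use a subquery for AVG and a HAVING MIN(...) filter so the condition holds for every row in the group

Corrected query:
SELECT customer FROM orders GROUP BY customer HAVING MIN(total) > (SELECT AVG(total) FROM orders)

Result:
customer
--------
Carol   
Eve     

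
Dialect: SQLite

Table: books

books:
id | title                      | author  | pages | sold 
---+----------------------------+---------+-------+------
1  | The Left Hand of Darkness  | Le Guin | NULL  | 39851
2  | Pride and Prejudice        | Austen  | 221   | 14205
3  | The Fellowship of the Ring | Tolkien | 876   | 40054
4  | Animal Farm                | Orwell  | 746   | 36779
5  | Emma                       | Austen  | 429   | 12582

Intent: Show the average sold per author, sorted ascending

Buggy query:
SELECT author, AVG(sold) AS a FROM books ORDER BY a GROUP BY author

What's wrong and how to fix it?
Bug: ORDER BY appears before GROUP BY; SQL clause order requires GROUP BY first

Fix: Reorder: SELECT … FROM … GROUP BY … ORDER BY …

Corrected query:
SELECT author, AVG(sold) AS a FROM books GROUP BY author ORDER BY a

Result:
author  | a      
--------+--------
Austen  | 13393.5
Orwell  | 36779  
Le Guin | 39851  
Tolkien | 40054  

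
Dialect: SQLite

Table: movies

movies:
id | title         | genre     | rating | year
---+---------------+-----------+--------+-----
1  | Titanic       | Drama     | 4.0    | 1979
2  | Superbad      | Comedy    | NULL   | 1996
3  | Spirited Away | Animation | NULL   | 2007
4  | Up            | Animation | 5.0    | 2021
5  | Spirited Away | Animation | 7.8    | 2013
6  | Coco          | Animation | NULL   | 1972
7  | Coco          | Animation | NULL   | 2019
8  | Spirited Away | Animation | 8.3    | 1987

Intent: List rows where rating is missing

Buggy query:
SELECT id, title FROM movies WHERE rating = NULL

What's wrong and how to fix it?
Bug: Comparing to NULL with '=' never matches; NULL = NULL is unknown, not true

Fix: Use IS NULL to test for NULL

Corrected query:
SELECT id, title FROM movies WHERE rating IS NULL

Result:
id | title        
---+--------------
2  | Superbad     
3  | Spirited Away
6  | Coco         
7  | Coco         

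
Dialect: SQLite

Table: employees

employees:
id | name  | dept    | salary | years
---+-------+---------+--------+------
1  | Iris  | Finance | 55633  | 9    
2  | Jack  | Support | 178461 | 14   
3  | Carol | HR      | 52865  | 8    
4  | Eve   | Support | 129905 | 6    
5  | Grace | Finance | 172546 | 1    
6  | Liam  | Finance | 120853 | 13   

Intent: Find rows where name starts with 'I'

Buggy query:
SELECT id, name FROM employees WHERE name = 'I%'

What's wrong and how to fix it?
Bug: '=' compares the literal string including the % character; pattern matching needs LIKE

Fix: Use LIKE for wildcard pattern matching

Corrected query:
SELECT id, name FROM employees WHERE name LIKE 'I%'

Result:
id | name
---+-----
1  | Iris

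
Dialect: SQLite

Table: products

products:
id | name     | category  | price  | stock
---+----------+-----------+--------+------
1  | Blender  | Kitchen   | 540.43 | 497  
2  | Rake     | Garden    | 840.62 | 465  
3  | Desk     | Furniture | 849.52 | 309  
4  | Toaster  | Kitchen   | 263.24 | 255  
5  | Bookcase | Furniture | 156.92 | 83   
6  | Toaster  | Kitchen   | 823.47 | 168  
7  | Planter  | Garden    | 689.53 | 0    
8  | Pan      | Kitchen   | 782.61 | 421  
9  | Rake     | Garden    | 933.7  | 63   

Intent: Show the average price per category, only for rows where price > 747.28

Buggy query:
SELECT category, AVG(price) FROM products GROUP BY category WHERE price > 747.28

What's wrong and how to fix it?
Bug: Row-level WHERE must come before GROUP BY in the clause order

Fix: Place WHERE between FROM and GROUP BY

Corrected query:
SELECT category, AVG(price) FROM products WHERE price > 747.28 GROUP BY category

Result:
category  | AVG(price)
----------+-----------
Furniture | 849.52    
Garden    | 887.16    
Kitchen   | 803.04    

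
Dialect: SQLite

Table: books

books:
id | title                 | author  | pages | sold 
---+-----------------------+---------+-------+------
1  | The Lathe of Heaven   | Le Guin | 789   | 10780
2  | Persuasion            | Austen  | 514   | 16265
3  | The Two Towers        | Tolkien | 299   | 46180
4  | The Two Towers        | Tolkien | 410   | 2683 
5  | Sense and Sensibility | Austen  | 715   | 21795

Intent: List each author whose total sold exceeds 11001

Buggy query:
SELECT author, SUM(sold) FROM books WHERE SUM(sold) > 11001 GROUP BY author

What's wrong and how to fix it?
Bug: Aggregate functions cannot appear in a WHERE clause

Fix: Use HAVING (which filters groups after aggregation) instead of WHERE

Corrected query:
SELECT author, SUM(sold) FROM books GROUP BY author HAVING SUM(sold) > 11001

Result:
author  | SUM(sold)
--------+----------
Austen  | 38060    
Tolkien | 48863    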